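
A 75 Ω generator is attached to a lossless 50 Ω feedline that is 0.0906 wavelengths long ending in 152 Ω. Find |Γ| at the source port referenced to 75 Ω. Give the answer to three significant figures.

βl = 2π × 0.0906 = 32.6°
tan(βl) = 0.64
Z_in = Z_0·(Z_L + jZ_0·tanβl)/(Z_0 + jZ_L·tanβl) = 44.8 − j55.1 Ω
Γ_s = (Z_in − Z_s)/(Z_in + Z_s) = (-30.2 − j55.1)/(120 − j55.1), |Γ_s| = 0.477

|Γ| ≈ 0.477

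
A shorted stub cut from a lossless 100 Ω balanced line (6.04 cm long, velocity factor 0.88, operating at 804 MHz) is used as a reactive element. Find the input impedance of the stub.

Z_in ≈ +j227 Ω

λ = v/f = 0.88·c / 804 MHz = 0.328 m
βl = 2π·l/λ = 2π × 0.184 = 66.2°
tan(βl) = 2.27
For a shorted stub, Z_in = jZ_0·tan(βl)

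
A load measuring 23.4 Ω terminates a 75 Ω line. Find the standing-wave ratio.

For a purely resistive load, VSWR = R_L/Z_0 or Z_0/R_L (whichever > 1) = 75/23.4

VSWR ≈ 3.21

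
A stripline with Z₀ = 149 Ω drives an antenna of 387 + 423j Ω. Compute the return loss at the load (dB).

Γ = (238 + j423)/(536 + j423), |Γ| = 0.711
RL = −20·log₁₀|Γ| = −20·log₁₀(0.711)

RL ≈ 2.96 dB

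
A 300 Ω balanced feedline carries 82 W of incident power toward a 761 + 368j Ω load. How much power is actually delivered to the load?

P_delivered ≈ 59.4 W

|Γ| = |(461 + j368)/(1061 + j368)| = 0.525
|Γ|² = 0.276
P_refl = |Γ|²·P_inc = 22.6 W, P_del = (1 − |Γ|²)·P_inc = 59.4 W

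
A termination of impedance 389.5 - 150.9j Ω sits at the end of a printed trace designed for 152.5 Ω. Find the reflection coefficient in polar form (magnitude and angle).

Γ = (Z_L − Z_0)/(Z_L + Z_0) = (237 − j150.9)/(542 − j150.9)
|Γ| = 281/563 = 0.499

Γ ≈ 0.499 ∠ -16.9°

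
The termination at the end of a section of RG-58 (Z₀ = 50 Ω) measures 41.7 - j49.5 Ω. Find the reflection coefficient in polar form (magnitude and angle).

Γ ≈ 0.482 ∠ -71.2°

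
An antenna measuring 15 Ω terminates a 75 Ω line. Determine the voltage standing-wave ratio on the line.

VSWR ≈ 5

Γ = (15 − 75)/(15 + 75) = -0.667
VSWR = (1 + 0.667)/(1 − 0.667)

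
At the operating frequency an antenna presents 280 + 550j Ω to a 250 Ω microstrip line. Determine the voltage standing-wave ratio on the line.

VSWR ≈ 6.17

Γ = (Z_L − Z_0)/(Z_L + Z_0) = (30 + j550)/(530 + j550)
|Γ| = 551/764 = 0.721
VSWR = (1 + |Γ|)/(1 − |Γ|) = 1.72/0.279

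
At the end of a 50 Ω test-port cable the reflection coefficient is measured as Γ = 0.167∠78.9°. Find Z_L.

Z_L ≈ 50.4 + j17 Ω

Z_L = Z_0·(1 + Γ)/(1 − Γ) = 50·(1.03 + j0.164)/(0.968 − j0.164)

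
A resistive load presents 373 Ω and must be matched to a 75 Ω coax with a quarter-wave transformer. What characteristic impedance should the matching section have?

Z_qwt ≈ 167 Ω

Z_qwt = √(Z_0·R_L) = √(75 × 373) = √27980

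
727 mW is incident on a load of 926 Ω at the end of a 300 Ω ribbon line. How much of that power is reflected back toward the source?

Γ = (926 − 300)/(926 + 300) = 0.511
|Γ|² = 0.261
P_refl = |Γ|²·P_inc = 190 mW, P_del = (1 − |Γ|²)·P_inc = 537 mW

P_reflected ≈ 190 mW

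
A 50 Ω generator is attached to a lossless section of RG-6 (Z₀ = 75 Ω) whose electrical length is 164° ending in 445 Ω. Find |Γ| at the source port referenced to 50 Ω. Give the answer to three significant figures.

|Γ| ≈ 0.79

tan(βl) = -0.287
Z_in = Z_0·(Z_L + jZ_0·tanβl)/(Z_0 + jZ_L·tanβl) = 124 + j189 Ω
Γ_s = (Z_in − Z_s)/(Z_in + Z_s) = (73.7 + j189)/(174 + j189), |Γ_s| = 0.79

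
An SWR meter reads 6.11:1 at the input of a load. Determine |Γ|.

|Γ| ≈ 0.719

|Γ| = (S − 1)/(S + 1) = (6.11 − 1)/(6.11 + 1) = 5.11/7.11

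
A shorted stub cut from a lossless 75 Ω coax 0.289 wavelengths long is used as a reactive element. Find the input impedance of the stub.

Z_in ≈ −j300 Ω

βl = 2π × 0.289 = 104°
tan(βl) = -4
For a shorted stub, Z_in = jZ_0·tan(βl)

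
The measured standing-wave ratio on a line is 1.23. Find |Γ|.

|Γ| ≈ 0.103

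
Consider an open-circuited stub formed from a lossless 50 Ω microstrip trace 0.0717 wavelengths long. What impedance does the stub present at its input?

Z_in ≈ −j103 Ω

βl = 2π × 0.0717 = 25.8°
tan(βl) = 0.484
For an open-circuited stub, Z_in = −jZ_0·cot(βl) = −jZ_0/tan(βl)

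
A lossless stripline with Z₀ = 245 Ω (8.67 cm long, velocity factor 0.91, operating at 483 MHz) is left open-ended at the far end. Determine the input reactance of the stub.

λ = v/f = 0.91·c / 483 MHz = 0.565 m
βl = 2π·l/λ = 2π × 0.153 = 55.2°
tan(βl) = 1.44
For an open-ended stub, Z_in = −jZ_0·cot(βl) = −jZ_0/tan(βl)

X_in ≈ -170 Ω (capacitive)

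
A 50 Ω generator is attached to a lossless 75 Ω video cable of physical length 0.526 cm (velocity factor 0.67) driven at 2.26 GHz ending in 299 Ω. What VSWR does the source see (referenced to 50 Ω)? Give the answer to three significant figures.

λ = v/f = 0.67·c / 2.26 GHz = 0.0889 m
βl = 2π·l/λ = 2π × 0.0591 = 21.3°
tan(βl) = 0.39
Z_in = Z_0·(Z_L + jZ_0·tanβl)/(Z_0 + jZ_L·tanβl) = 101 − j128 Ω
Γ_s = (Z_in − Z_s)/(Z_in + Z_s) = (50.9 − j128)/(151 − j128), |Γ_s| = 0.695
VSWR = (1 + |Γ_s|)/(1 − |Γ_s|)

VSWR ≈ 5.56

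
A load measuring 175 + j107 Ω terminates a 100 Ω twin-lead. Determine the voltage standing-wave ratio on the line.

Γ = (Z_L − Z_0)/(Z_L + Z_0) = (75 + j107)/(275 + j107)
|Γ| = 131/295 = 0.443
VSWR = (1 + |Γ|)/(1 − |Γ|) = 1.44/0.557

VSWR ≈ 2.59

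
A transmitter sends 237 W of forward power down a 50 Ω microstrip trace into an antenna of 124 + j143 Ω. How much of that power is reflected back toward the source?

|Γ| = |(74 + j143)/(174 + j143)| = 0.715
|Γ|² = 0.511
P_refl = |Γ|²·P_inc = 121 W, P_del = (1 − |Γ|²)·P_inc = 116 W

P_reflected ≈ 121 W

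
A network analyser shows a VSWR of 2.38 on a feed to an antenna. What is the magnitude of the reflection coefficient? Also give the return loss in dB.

|Γ| = (S − 1)/(S + 1) = (2.38 − 1)/(2.38 + 1) = 1.38/3.38
RL = −20·log₁₀|Γ| = −20·log₁₀(0.408)

|Γ| ≈ 0.408; return loss ≈ 7.78 dB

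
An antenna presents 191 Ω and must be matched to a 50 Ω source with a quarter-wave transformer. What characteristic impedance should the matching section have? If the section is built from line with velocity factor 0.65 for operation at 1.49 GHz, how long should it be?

Z_qwt = √(Z_0·R_L) = √(50 × 191) = √9550
λ = 0.65·c/f = 0.131 m, so l = λ/4 = 0.0327 m

Z_qwt ≈ 97.7 Ω; length ≈ 3.27 cm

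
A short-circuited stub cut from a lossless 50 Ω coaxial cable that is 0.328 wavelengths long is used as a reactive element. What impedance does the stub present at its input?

βl = 2π × 0.328 = 118°
tan(βl) = -1.87
For a short-circuited stub, Z_in = jZ_0·tan(βl)

Z_in ≈ −j93.7 Ω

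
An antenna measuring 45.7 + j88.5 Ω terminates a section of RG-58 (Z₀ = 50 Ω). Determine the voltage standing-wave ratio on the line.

Γ = (Z_L − Z_0)/(Z_L + Z_0) = (-4.3 + j88.5)/(95.7 + j88.5)
|Γ| = 88.6/130 = 0.68
VSWR = (1 + |Γ|)/(1 − |Γ|) = 1.68/0.32

VSWR ≈ 5.25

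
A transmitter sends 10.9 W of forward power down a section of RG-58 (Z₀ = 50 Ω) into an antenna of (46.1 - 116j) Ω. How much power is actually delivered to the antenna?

|Γ| = |(-3.9 − j116)/(96.1 − j116)| = 0.771
|Γ|² = 0.594
P_refl = |Γ|²·P_inc = 6.47 W, P_del = (1 − |Γ|²)·P_inc = 4.43 W

P_delivered ≈ 4.43 W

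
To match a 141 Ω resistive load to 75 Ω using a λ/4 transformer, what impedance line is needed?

Z_qwt = √(Z_0·R_L) = √(75 × 141) = √10580

Z_qwt ≈ 103 Ω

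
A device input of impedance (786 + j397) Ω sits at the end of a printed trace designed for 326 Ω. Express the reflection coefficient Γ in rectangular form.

Γ ≈ 0.48 + j0.186

Γ = (Z_L − Z_0)/(Z_L + Z_0) = (460 + j397)/(1112 + j397)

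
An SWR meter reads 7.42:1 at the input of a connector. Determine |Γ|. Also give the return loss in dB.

|Γ| ≈ 0.762; return loss ≈ 2.36 dB

|Γ| = (S − 1)/(S + 1) = (7.42 − 1)/(7.42 + 1) = 6.42/8.42
RL = −20·log₁₀|Γ| = −20·log₁₀(0.762)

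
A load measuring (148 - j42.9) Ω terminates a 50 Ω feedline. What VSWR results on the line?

VSWR ≈ 3.24

Γ = (Z_L − Z_0)/(Z_L + Z_0) = (98 − j42.9)/(198 − j42.9)
|Γ| = 107/203 = 0.528
VSWR = (1 + |Γ|)/(1 − |Γ|) = 1.53/0.472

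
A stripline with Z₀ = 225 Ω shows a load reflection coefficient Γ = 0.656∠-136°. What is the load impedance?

Z_L ≈ 54 − j86.4 Ω

Z_L = Z_0·(1 + Γ)/(1 − Γ) = 225·(0.528 − j0.456)/(1.47 + j0.456)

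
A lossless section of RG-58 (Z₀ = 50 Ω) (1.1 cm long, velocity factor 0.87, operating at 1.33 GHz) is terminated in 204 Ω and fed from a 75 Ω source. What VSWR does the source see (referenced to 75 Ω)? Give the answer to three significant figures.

λ = v/f = 0.87·c / 1.33 GHz = 0.196 m
βl = 2π·l/λ = 2π × 0.0561 = 20.2°
tan(βl) = 0.368
Z_in = Z_0·(Z_L + jZ_0·tanβl)/(Z_0 + jZ_L·tanβl) = 71.3 − j88.5 Ω
Γ_s = (Z_in − Z_s)/(Z_in + Z_s) = (-3.72 − j88.5)/(146 − j88.5), |Γ_s| = 0.518
VSWR = (1 + |Γ_s|)/(1 − |Γ_s|)

VSWR ≈ 3.15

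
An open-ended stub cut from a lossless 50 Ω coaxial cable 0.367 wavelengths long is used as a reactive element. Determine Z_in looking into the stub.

βl = 2π × 0.367 = 132°
tan(βl) = -1.11
For an open-ended stub, Z_in = −jZ_0·cot(βl) = −jZ_0/tan(βl)

Z_in ≈ +j45.2 Ω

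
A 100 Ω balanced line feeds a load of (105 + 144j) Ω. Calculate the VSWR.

Γ = (Z_L − Z_0)/(Z_L + Z_0) = (5 + j144)/(205 + j144)
|Γ| = 144/251 = 0.575
VSWR = (1 + |Γ|)/(1 − |Γ|) = 1.58/0.425

VSWR ≈ 3.71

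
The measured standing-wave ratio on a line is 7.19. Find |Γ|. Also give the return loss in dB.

|Γ| = (S − 1)/(S + 1) = (7.19 − 1)/(7.19 + 1) = 6.19/8.19
RL = −20·log₁₀|Γ| = −20·log₁₀(0.756)

|Γ| ≈ 0.756; return loss ≈ 2.43 dB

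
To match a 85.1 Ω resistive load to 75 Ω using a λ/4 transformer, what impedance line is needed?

Z_qwt = √(Z_0·R_L) = √(75 × 85.1) = √6382

Z_qwt ≈ 79.9 Ω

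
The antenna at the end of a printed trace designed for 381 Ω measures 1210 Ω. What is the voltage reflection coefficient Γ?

Γ = (Z_L − Z_0)/(Z_L + Z_0) = (1210 − 381)/(1210 + 381) = 829/1591

Γ = 0.521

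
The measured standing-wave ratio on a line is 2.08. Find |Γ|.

|Γ| = (S − 1)/(S + 1) = (2.08 − 1)/(2.08 + 1) = 1.08/3.08

|Γ| ≈ 0.351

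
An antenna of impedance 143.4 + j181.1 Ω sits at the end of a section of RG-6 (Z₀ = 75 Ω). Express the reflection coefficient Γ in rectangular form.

Γ ≈ 0.593 + j0.337

Γ = (Z_L − Z_0)/(Z_L + Z_0) = (68.4 + j181.1)/(218.4 + j181.1)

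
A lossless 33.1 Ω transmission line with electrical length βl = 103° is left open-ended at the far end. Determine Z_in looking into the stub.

Z_in ≈ +j7.64 Ω

tan(βl) = -4.33
For an open-ended stub, Z_in = −jZ_0·cot(βl) = −jZ_0/tan(βl)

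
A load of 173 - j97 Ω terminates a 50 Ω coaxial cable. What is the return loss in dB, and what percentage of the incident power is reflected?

RL ≈ 3.82 dB; 41.5% of incident power reflected

Γ = (123 − j97)/(223 − j97), |Γ| = 0.644
RL = −20·log₁₀(0.644) = 3.82 dB
P_refl/P_inc = |Γ|² = 0.415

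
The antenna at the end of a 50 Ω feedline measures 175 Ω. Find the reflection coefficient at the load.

Γ = (Z_L − Z_0)/(Z_L + Z_0) = (175 − 50)/(175 + 50) = 125/225

Γ = 0.556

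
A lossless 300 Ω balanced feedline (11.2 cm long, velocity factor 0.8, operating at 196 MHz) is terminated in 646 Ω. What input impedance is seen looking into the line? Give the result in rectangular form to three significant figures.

λ = v/f = 0.8·c / 196 MHz = 1.22 m
βl = 2π·l/λ = 2π × 0.0915 = 32.9°
tan(βl) = tan(32.9°) = 0.648
Z_in = Z_0·(Z_L + jZ_0·tanβl)/(Z_0 + jZ_L·tanβl)
     = 300·(646 + j194)/(300 + j418)

Z_in ≈ 311 − j240 Ω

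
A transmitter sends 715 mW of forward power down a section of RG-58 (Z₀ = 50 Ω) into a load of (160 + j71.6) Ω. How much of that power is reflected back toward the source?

P_reflected ≈ 250 mW

|Γ| = |(110 + j71.6)/(210 + j71.6)| = 0.592
|Γ|² = 0.35
P_refl = |Γ|²·P_inc = 250 mW, P_del = (1 − |Γ|²)·P_inc = 465 mW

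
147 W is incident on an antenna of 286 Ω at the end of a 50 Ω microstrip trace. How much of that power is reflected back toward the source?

Γ = (286 − 50)/(286 + 50) = 0.702
|Γ|² = 0.493
P_refl = |Γ|²·P_inc = 72.5 W, P_del = (1 − |Γ|²)·P_inc = 74.5 W

P_reflected ≈ 72.5 W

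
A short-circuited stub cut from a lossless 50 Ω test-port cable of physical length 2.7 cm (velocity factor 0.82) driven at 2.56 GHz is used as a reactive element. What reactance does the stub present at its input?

λ = v/f = 0.82·c / 2.56 GHz = 0.0961 m
βl = 2π·l/λ = 2π × 0.281 = 101°
tan(βl) = -5.07
For a short-circuited stub, Z_in = jZ_0·tan(βl)

X_in ≈ -254 Ω (capacitive)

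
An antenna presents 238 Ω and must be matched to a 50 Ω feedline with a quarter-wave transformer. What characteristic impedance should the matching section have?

Z_qwt ≈ 109 Ω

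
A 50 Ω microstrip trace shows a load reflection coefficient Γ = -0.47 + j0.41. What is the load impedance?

Z_L ≈ 13.1 + j17.6 Ω

Z_L = Z_0·(1 + Γ)/(1 − Γ) = 50·(0.53 + j0.41)/(1.47 − j0.41)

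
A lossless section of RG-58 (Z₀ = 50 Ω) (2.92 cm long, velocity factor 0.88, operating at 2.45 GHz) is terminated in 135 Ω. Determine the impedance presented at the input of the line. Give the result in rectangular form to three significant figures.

λ = v/f = 0.88·c / 2.45 GHz = 0.108 m
βl = 2π·l/λ = 2π × 0.271 = 97.6°
tan(βl) = tan(97.6°) = -7.54
Z_in = Z_0·(Z_L + jZ_0·tanβl)/(Z_0 + jZ_L·tanβl)
     = 50·(135 − j377)/(50 − j1020)

Z_in ≈ 18.8 + j5.71 Ω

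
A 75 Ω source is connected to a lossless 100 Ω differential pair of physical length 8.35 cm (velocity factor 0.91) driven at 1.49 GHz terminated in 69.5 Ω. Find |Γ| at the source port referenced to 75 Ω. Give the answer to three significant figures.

|Γ| ≈ 0.0977

λ = v/f = 0.91·c / 1.49 GHz = 0.183 m
βl = 2π·l/λ = 2π × 0.456 = 164°
tan(βl) = -0.286
Z_in = Z_0·(Z_L + jZ_0·tanβl)/(Z_0 + jZ_L·tanβl) = 72.3 − j14.2 Ω
Γ_s = (Z_in − Z_s)/(Z_in + Z_s) = (-2.68 − j14.2)/(147 − j14.2), |Γ_s| = 0.0977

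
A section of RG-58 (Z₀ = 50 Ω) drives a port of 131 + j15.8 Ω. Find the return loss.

RL ≈ 6.85 dB

Γ = (81 + j15.8)/(181 + j15.8), |Γ| = 0.454
RL = −20·log₁₀|Γ| = −20·log₁₀(0.454)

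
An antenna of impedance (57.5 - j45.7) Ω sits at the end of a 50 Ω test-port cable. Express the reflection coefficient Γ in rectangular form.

Γ ≈ 0.212 − j0.335

Γ = (Z_L − Z_0)/(Z_L + Z_0) = (7.5 − j45.7)/(107.5 − j45.7)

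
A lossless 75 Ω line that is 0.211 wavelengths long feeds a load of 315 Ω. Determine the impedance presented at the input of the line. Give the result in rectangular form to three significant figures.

Z_in ≈ 18.9 − j17.6 Ω

βl = 2π × 0.211 = 76°
tan(βl) = tan(76°) = 4
Z_in = Z_0·(Z_L + jZ_0·tanβl)/(Z_0 + jZ_L·tanβl)
     = 75·(315 + j300)/(75 + j1260)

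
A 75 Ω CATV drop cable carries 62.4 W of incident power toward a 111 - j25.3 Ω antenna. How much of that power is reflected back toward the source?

|Γ| = |(36 − j25.3)/(186 − j25.3)| = 0.234
|Γ|² = 0.0549
P_refl = |Γ|²·P_inc = 3.43 W, P_del = (1 − |Γ|²)·P_inc = 59 W

P_reflected ≈ 3.43 W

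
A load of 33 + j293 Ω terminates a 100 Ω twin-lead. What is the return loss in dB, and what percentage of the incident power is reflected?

RL ≈ 0.592 dB; 87.3% of incident power reflected

Γ = (-67 + j293)/(133 + j293), |Γ| = 0.934
RL = −20·log₁₀(0.934) = 0.592 dB
P_refl/P_inc = |Γ|² = 0.873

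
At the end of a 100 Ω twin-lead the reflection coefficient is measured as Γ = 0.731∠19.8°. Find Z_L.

Z_L = Z_0·(1 + Γ)/(1 − Γ) = 100·(1.69 + j0.248)/(0.312 − j0.248)

Z_L ≈ 293 + j312 Ω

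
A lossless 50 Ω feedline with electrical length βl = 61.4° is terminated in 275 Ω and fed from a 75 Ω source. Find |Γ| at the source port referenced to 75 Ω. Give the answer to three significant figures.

|Γ| ≈ 0.757

tan(βl) = 1.83
Z_in = Z_0·(Z_L + jZ_0·tanβl)/(Z_0 + jZ_L·tanβl) = 11.7 − j26.1 Ω
Γ_s = (Z_in − Z_s)/(Z_in + Z_s) = (-63.3 − j26.1)/(86.7 − j26.1), |Γ_s| = 0.757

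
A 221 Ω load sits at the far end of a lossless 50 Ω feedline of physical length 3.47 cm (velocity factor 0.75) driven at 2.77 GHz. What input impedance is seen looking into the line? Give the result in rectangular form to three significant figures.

Z_in ≈ 47.9 + j79.6 Ω

λ = v/f = 0.75·c / 2.77 GHz = 0.0812 m
βl = 2π·l/λ = 2π × 0.427 = 154°
tan(βl) = tan(154°) = -0.492
Z_in = Z_0·(Z_L + jZ_0·tanβl)/(Z_0 + jZ_L·tanβl)
     = 50·(221 − j24.6)/(50 − j109)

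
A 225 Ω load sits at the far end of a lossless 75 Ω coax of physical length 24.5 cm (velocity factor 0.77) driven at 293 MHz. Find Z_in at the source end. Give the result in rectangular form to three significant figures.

Z_in ≈ 28.5 + j26.3 Ω

λ = v/f = 0.77·c / 293 MHz = 0.788 m
βl = 2π·l/λ = 2π × 0.311 = 112°
tan(βl) = tan(112°) = -2.49
Z_in = Z_0·(Z_L + jZ_0·tanβl)/(Z_0 + jZ_L·tanβl)
     = 75·(225 − j187)/(75 − j560)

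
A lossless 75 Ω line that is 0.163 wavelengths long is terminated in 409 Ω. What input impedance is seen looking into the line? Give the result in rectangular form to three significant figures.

βl = 2π × 0.163 = 58.7°
tan(βl) = tan(58.7°) = 1.64
Z_in = Z_0·(Z_L + jZ_0·tanβl)/(Z_0 + jZ_L·tanβl)
     = 75·(409 + j123)/(75 + j672)

Z_in ≈ 18.6 − j43.6 Ω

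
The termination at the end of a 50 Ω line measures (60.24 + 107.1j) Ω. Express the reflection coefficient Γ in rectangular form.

Γ = (Z_L − Z_0)/(Z_L + Z_0) = (10.24 + j107.1)/(110.2 + j107.1)

Γ ≈ 0.533 + j0.453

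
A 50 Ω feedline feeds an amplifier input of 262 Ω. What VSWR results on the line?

VSWR ≈ 5.24

Γ = (262 − 50)/(262 + 50) = 0.679
VSWR = (1 + 0.679)/(1 − 0.679)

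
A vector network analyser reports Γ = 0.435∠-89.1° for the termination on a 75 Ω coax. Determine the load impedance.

Z_L = Z_0·(1 + Γ)/(1 − Γ) = 75·(1.01 − j0.435)/(0.993 + j0.435)

Z_L ≈ 51.7 − j55.5 Ω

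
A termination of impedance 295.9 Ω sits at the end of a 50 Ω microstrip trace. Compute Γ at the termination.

Γ = (Z_L − Z_0)/(Z_L + Z_0) = (295.9 − 50)/(295.9 + 50) = 245.9/345.9

Γ = 0.711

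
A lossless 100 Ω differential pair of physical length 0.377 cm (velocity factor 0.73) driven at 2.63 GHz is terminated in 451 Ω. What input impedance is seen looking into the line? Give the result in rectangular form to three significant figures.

λ = v/f = 0.73·c / 2.63 GHz = 0.0833 m
βl = 2π·l/λ = 2π × 0.0453 = 16.3°
tan(βl) = tan(16.3°) = 0.292
Z_in = Z_0·(Z_L + jZ_0·tanβl)/(Z_0 + jZ_L·tanβl)
     = 100·(451 + j29.2)/(100 + j132)

Z_in ≈ 179 − j206 Ω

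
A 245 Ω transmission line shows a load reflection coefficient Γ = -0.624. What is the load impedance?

Z_L ≈ 56.7 Ω

Z_L = Z_0·(1 + Γ)/(1 − Γ) = 245·(0.376)/(1.62)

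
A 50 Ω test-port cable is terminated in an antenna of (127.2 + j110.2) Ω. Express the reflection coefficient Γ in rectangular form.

Γ ≈ 0.593 + j0.253

Γ = (Z_L − Z_0)/(Z_L + Z_0) = (77.2 + j110.2)/(177.2 + j110.2)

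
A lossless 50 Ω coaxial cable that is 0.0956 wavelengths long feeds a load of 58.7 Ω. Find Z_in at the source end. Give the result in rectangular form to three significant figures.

βl = 2π × 0.0956 = 34.4°
tan(βl) = tan(34.4°) = 0.685
Z_in = Z_0·(Z_L + jZ_0·tanβl)/(Z_0 + jZ_L·tanβl)
     = 50·(58.7 + j34.3)/(50 + j40.2)

Z_in ≈ 52.4 − j7.87 Ω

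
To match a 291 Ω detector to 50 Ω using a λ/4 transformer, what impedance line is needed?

Z_qwt ≈ 121 Ω

Z_qwt = √(Z_0·R_L) = √(50 × 291) = √14550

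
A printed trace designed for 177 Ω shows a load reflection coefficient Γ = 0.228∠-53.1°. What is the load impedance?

Z_L ≈ 216 − j82.9 Ω

Z_L = Z_0·(1 + Γ)/(1 − Γ) = 177·(1.14 − j0.182)/(0.863 + j0.182)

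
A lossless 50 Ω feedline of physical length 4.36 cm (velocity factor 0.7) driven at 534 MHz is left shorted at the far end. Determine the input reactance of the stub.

X_in ≈ 41.8 Ω (inductive)

λ = v/f = 0.7·c / 534 MHz = 0.393 m
βl = 2π·l/λ = 2π × 0.111 = 39.9°
tan(βl) = 0.837
For a shorted stub, Z_in = jZ_0·tan(βl)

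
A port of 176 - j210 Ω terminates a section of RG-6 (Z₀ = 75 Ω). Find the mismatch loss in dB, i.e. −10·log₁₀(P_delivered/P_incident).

mismatch loss ≈ 3.07 dB

Γ = (101 − j210)/(251 − j210), |Γ| = 0.712
|Γ|² = 0.507, so P_del/P_inc = 1 − |Γ|² = 0.493
ML = −10·log₁₀(1 − |Γ|²)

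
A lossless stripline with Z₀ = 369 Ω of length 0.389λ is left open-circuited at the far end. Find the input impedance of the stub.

βl = 2π × 0.389 = 140°
tan(βl) = -0.838
For an open-circuited stub, Z_in = −jZ_0·cot(βl) = −jZ_0/tan(βl)

Z_in ≈ +j440 Ω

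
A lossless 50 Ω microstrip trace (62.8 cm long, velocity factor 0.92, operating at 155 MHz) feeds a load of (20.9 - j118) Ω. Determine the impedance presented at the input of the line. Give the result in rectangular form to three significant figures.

Z_in ≈ 11.9 + j83.3 Ω

λ = v/f = 0.92·c / 155 MHz = 1.78 m
βl = 2π·l/λ = 2π × 0.353 = 127°
tan(βl) = tan(127°) = -1.33
Z_in = Z_0·(Z_L + jZ_0·tanβl)/(Z_0 + jZ_L·tanβl)
     = 50·(20.9 − j184)/(-107 − j27.8)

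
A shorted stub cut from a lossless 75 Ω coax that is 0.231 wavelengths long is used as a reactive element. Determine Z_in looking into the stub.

βl = 2π × 0.231 = 83.2°
tan(βl) = 8.34
For a shorted stub, Z_in = jZ_0·tan(βl)

Z_in ≈ +j625 Ω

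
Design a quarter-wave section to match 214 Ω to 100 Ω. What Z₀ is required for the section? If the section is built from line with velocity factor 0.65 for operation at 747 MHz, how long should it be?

Z_qwt ≈ 146 Ω; length ≈ 6.53 cm

Z_qwt = √(Z_0·R_L) = √(100 × 214) = √21400
λ = 0.65·c/f = 0.261 m, so l = λ/4 = 0.0653 m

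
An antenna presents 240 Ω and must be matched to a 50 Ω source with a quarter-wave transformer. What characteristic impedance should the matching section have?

Z_qwt = √(Z_0·R_L) = √(50 × 240) = √12000

Z_qwt ≈ 110 Ω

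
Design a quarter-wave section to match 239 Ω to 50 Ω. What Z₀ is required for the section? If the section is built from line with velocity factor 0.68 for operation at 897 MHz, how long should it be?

Z_qwt = √(Z_0·R_L) = √(50 × 239) = √11950
λ = 0.68·c/f = 0.227 m, so l = λ/4 = 0.0569 m

Z_qwt ≈ 109 Ω; length ≈ 5.69 cm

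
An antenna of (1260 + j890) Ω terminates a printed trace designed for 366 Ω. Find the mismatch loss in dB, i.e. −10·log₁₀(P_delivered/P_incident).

Γ = (894 + j890)/(1626 + j890), |Γ| = 0.681
|Γ|² = 0.463, so P_del/P_inc = 1 − |Γ|² = 0.537
ML = −10·log₁₀(1 − |Γ|²)

mismatch loss ≈ 2.7 dB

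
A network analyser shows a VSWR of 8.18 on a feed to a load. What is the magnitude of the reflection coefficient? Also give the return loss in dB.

|Γ| ≈ 0.782; return loss ≈ 2.13 dB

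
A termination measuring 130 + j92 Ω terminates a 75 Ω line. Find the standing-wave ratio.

Γ = (Z_L − Z_0)/(Z_L + Z_0) = (55 + j92)/(205 + j92)
|Γ| = 107/225 = 0.477
VSWR = (1 + |Γ|)/(1 − |Γ|) = 1.48/0.523

VSWR ≈ 2.82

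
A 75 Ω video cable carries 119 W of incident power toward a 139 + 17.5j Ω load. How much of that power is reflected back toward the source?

|Γ| = |(64 + j17.5)/(214 + j17.5)| = 0.309
|Γ|² = 0.0955
P_refl = |Γ|²·P_inc = 11.4 W, P_del = (1 − |Γ|²)·P_inc = 108 W

P_reflected ≈ 11.4 W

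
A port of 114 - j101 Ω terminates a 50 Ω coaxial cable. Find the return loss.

Γ = (64 − j101)/(164 − j101), |Γ| = 0.621
RL = −20·log₁₀|Γ| = −20·log₁₀(0.621)

RL ≈ 4.14 dB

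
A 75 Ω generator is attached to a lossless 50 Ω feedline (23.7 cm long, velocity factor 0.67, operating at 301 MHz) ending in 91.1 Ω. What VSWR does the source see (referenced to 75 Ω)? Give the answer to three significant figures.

λ = v/f = 0.67·c / 301 MHz = 0.668 m
βl = 2π·l/λ = 2π × 0.355 = 128°
tan(βl) = -1.29
Z_in = Z_0·(Z_L + jZ_0·tanβl)/(Z_0 + jZ_L·tanβl) = 37.2 + j22.9 Ω
Γ_s = (Z_in − Z_s)/(Z_in + Z_s) = (-37.8 + j22.9)/(112 + j22.9), |Γ_s| = 0.386
VSWR = (1 + |Γ_s|)/(1 − |Γ_s|)

VSWR ≈ 2.26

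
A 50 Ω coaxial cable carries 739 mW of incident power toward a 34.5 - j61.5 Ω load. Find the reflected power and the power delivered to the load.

P_reflected ≈ 272 mW; P_delivered ≈ 467 mW

|Γ| = |(-15.5 − j61.5)/(84.5 − j61.5)| = 0.607
|Γ|² = 0.368
P_refl = |Γ|²·P_inc = 272 mW, P_del = (1 − |Γ|²)·P_inc = 467 mW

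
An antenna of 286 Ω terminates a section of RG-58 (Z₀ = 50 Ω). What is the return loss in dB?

Γ = (286 − 50)/(286 + 50) = 0.702
RL = −20·log₁₀|Γ| = −20·log₁₀(0.702)

RL ≈ 3.07 dB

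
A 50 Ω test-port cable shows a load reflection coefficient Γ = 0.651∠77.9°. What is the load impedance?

Z_L ≈ 25 + j55.3 Ω

Z_L = Z_0·(1 + Γ)/(1 − Γ) = 50·(1.14 + j0.637)/(0.864 − j0.637)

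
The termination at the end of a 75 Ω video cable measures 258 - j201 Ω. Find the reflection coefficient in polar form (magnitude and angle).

Γ ≈ 0.699 ∠ -16.6°

Γ = (Z_L − Z_0)/(Z_L + Z_0) = (183 − j201)/(333 − j201)
|Γ| = 272/389 = 0.699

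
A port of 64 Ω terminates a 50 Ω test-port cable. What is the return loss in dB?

Γ = (64 − 50)/(64 + 50) = 0.123
RL = −20·log₁₀|Γ| = −20·log₁₀(0.123)

RL ≈ 18.2 dB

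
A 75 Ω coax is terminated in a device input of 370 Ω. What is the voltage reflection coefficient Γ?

Γ = (Z_L − Z_0)/(Z_L + Z_0) = (370 − 75)/(370 + 75) = 295/445

Γ = 0.663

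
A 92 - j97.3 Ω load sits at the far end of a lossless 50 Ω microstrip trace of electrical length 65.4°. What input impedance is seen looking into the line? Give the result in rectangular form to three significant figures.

Z_in ≈ 12.1 − j7.03 Ω

tan(βl) = tan(65.4°) = 2.18
Z_in = Z_0·(Z_L + jZ_0·tanβl)/(Z_0 + jZ_L·tanβl)
     = 50·(92 + j11.9)/(263 + j201)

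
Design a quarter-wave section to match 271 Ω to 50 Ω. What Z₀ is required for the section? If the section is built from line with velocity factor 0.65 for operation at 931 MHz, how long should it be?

Z_qwt ≈ 116 Ω; length ≈ 5.24 cm

Z_qwt = √(Z_0·R_L) = √(50 × 271) = √13550
λ = 0.65·c/f = 0.209 m, so l = λ/4 = 0.0524 m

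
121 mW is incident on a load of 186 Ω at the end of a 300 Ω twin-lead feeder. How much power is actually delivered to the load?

Γ = (186 − 300)/(186 + 300) = -0.235
|Γ|² = 0.055
P_refl = |Γ|²·P_inc = 6.66 mW, P_del = (1 − |Γ|²)·P_inc = 114 mW

P_delivered ≈ 114 mW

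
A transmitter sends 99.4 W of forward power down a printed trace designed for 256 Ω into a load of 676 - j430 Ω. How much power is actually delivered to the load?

P_delivered ≈ 65.3 W

|Γ| = |(420 − j430)/(932 − j430)| = 0.586
|Γ|² = 0.343
P_refl = |Γ|²·P_inc = 34.1 W, P_del = (1 − |Γ|²)·P_inc = 65.3 W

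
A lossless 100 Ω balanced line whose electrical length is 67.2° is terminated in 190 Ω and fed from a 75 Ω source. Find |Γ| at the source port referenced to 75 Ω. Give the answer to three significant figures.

tan(βl) = 2.38
Z_in = Z_0·(Z_L + jZ_0·tanβl)/(Z_0 + jZ_L·tanβl) = 59 − j29 Ω
Γ_s = (Z_in − Z_s)/(Z_in + Z_s) = (-16 − j29)/(134 − j29), |Γ_s| = 0.241

|Γ| ≈ 0.241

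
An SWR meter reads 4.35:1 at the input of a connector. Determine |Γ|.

|Γ| ≈ 0.626

|Γ| = (S − 1)/(S + 1) = (4.35 − 1)/(4.35 + 1) = 3.35/5.35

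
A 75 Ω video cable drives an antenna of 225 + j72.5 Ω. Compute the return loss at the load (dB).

RL ≈ 5.36 dB

Γ = (150 + j72.5)/(300 + j72.5), |Γ| = 0.54
RL = −20·log₁₀|Γ| = −20·log₁₀(0.54)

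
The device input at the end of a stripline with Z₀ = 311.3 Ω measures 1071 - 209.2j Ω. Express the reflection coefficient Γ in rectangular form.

Γ = (Z_L − Z_0)/(Z_L + Z_0) = (759.7 − j209.2)/(1382 − j209.2)

Γ ≈ 0.56 − j0.0666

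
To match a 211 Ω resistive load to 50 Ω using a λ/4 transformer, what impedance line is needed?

Z_qwt = √(Z_0·R_L) = √(50 × 211) = √10550

Z_qwt ≈ 103 Ω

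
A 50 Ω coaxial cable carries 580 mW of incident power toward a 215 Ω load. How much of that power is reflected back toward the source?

Γ = (215 − 50)/(215 + 50) = 0.623
|Γ|² = 0.388
P_refl = |Γ|²·P_inc = 225 mW, P_del = (1 − |Γ|²)·P_inc = 355 mW

P_reflected ≈ 225 mW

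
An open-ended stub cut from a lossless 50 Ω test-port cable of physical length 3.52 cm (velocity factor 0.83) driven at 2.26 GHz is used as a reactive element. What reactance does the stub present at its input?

λ = v/f = 0.83·c / 2.26 GHz = 0.11 m
βl = 2π·l/λ = 2π × 0.319 = 115°
tan(βl) = -2.14
For an open-ended stub, Z_in = −jZ_0·cot(βl) = −jZ_0/tan(βl)

X_in ≈ 23.3 Ω (inductive)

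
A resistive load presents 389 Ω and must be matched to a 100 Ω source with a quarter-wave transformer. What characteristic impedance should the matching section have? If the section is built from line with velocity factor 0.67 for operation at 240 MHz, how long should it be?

Z_qwt ≈ 197 Ω; length ≈ 20.9 cm

Z_qwt = √(Z_0·R_L) = √(100 × 389) = √38900
λ = 0.67·c/f = 0.838 m, so l = λ/4 = 0.209 m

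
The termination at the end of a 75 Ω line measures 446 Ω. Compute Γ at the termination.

Γ = 0.712

Γ = (Z_L − Z_0)/(Z_L + Z_0) = (446 − 75)/(446 + 75) = 371/521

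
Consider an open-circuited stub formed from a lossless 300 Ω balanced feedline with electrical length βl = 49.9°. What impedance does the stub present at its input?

tan(βl) = 1.19
For an open-circuited stub, Z_in = −jZ_0·cot(βl) = −jZ_0/tan(βl)

Z_in ≈ −j253 Ω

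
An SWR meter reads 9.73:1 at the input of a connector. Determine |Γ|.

|Γ| ≈ 0.814

|Γ| = (S − 1)/(S + 1) = (9.73 − 1)/(9.73 + 1) = 8.73/10.7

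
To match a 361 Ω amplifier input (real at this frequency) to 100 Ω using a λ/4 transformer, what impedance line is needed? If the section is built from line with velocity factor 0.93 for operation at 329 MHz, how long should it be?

Z_qwt ≈ 190 Ω; length ≈ 21.2 cm

Z_qwt = √(Z_0·R_L) = √(100 × 361) = √36100
λ = 0.93·c/f = 0.848 m, so l = λ/4 = 0.212 m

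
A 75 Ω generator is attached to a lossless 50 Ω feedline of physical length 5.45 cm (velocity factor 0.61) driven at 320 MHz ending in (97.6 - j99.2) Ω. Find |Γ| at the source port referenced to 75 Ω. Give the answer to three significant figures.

λ = v/f = 0.61·c / 320 MHz = 0.572 m
βl = 2π·l/λ = 2π × 0.0953 = 34.3°
tan(βl) = 0.682
Z_in = Z_0·(Z_L + jZ_0·tanβl)/(Z_0 + jZ_L·tanβl) = 19.6 − j38.7 Ω
Γ_s = (Z_in − Z_s)/(Z_in + Z_s) = (-55.4 − j38.7)/(94.6 − j38.7), |Γ_s| = 0.662

|Γ| ≈ 0.662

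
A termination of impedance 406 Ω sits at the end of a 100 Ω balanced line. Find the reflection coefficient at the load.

Γ = 0.605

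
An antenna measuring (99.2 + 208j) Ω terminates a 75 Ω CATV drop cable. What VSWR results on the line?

VSWR ≈ 7.76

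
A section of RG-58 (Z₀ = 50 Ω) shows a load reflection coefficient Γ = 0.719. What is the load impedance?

Z_L = Z_0·(1 + Γ)/(1 − Γ) = 50·(1.72)/(0.281)

Z_L ≈ 306 Ω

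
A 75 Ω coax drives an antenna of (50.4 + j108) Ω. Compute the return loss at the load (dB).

Γ = (-24.6 + j108)/(125.4 + j108), |Γ| = 0.669
RL = −20·log₁₀|Γ| = −20·log₁₀(0.669)

RL ≈ 3.49 dB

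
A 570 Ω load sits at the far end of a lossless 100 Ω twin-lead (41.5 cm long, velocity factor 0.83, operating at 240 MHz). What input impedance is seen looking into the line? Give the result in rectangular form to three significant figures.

λ = v/f = 0.83·c / 240 MHz = 1.04 m
βl = 2π·l/λ = 2π × 0.4 = 144°
tan(βl) = tan(144°) = -0.727
Z_in = Z_0·(Z_L + jZ_0·tanβl)/(Z_0 + jZ_L·tanβl)
     = 100·(570 − j72.7)/(100 − j414)

Z_in ≈ 48 + j126 Ω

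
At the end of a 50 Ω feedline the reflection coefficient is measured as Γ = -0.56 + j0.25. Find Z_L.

Z_L = Z_0·(1 + Γ)/(1 − Γ) = 50·(0.44 + j0.25)/(1.56 − j0.25)

Z_L ≈ 12.5 + j10 Ω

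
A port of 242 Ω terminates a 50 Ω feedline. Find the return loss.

RL ≈ 3.64 dB

Γ = (242 − 50)/(242 + 50) = 0.658
RL = −20·log₁₀|Γ| = −20·log₁₀(0.658)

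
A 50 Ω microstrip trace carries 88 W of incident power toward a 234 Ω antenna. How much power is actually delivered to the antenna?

P_delivered ≈ 51.1 W

Γ = (234 − 50)/(234 + 50) = 0.648
|Γ|² = 0.42
P_refl = |Γ|²·P_inc = 36.9 W, P_del = (1 − |Γ|²)·P_inc = 51.1 W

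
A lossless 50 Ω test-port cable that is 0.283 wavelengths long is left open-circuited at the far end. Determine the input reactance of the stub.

X_in ≈ 10.5 Ω (inductive)

βl = 2π × 0.283 = 102°
tan(βl) = -4.75
For an open-circuited stub, Z_in = −jZ_0·cot(βl) = −jZ_0/tan(βl)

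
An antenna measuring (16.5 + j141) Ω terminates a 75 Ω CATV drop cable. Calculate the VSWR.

VSWR ≈ 20.8

Γ = (Z_L − Z_0)/(Z_L + Z_0) = (-58.5 + j141)/(91.5 + j141)
|Γ| = 153/168 = 0.908
VSWR = (1 + |Γ|)/(1 − |Γ|) = 1.91/0.0918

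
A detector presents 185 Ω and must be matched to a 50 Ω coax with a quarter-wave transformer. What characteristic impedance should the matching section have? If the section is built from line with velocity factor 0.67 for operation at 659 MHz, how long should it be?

Z_qwt ≈ 96.2 Ω; length ≈ 7.63 cm

Z_qwt = √(Z_0·R_L) = √(50 × 185) = √9250
λ = 0.67·c/f = 0.305 m, so l = λ/4 = 0.0763 m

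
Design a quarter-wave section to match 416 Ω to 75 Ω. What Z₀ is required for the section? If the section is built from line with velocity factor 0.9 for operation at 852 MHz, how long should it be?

Z_qwt = √(Z_0·R_L) = √(75 × 416) = √31200
λ = 0.9·c/f = 0.317 m, so l = λ/4 = 0.0792 m

Z_qwt ≈ 177 Ω; length ≈ 7.92 cm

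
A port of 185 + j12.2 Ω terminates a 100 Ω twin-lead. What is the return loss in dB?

RL ≈ 10.4 dB

Γ = (85 + j12.2)/(285 + j12.2), |Γ| = 0.301
RL = −20·log₁₀|Γ| = −20·log₁₀(0.301)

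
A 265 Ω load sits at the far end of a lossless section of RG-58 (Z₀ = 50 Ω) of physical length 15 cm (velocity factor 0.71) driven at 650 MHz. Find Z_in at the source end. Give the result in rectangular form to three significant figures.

Z_in ≈ 92.5 + j120 Ω

λ = v/f = 0.71·c / 650 MHz = 0.328 m
βl = 2π·l/λ = 2π × 0.458 = 165°
tan(βl) = tan(165°) = -0.272
Z_in = Z_0·(Z_L + jZ_0·tanβl)/(Z_0 + jZ_L·tanβl)
     = 50·(265 − j13.6)/(50 − j72.1)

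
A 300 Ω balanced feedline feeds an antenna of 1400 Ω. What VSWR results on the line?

VSWR ≈ 4.67

Γ = (1400 − 300)/(1400 + 300) = 0.647
VSWR = (1 + 0.647)/(1 − 0.647)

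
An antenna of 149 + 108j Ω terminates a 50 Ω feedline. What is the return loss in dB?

RL ≈ 3.78 dB

Γ = (99 + j108)/(199 + j108), |Γ| = 0.647
RL = −20·log₁₀|Γ| = −20·log₁₀(0.647)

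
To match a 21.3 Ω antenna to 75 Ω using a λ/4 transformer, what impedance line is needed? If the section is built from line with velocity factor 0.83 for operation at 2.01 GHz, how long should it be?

Z_qwt = √(Z_0·R_L) = √(75 × 21.3) = √1598
λ = 0.83·c/f = 0.124 m, so l = λ/4 = 0.031 m

Z_qwt ≈ 40 Ω; length ≈ 3.1 cm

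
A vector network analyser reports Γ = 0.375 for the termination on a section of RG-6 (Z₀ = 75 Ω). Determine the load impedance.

Z_L = Z_0·(1 + Γ)/(1 − Γ) = 75·(1.38)/(0.625)

Z_L ≈ 165 Ω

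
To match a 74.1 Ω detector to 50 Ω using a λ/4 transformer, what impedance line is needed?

Z_qwt = √(Z_0·R_L) = √(50 × 74.1) = √3705

Z_qwt ≈ 60.9 Ω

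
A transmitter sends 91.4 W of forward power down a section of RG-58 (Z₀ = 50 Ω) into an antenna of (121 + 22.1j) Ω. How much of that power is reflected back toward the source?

|Γ| = |(71 + j22.1)/(171 + j22.1)| = 0.431
|Γ|² = 0.186
P_refl = |Γ|²·P_inc = 17 W, P_del = (1 − |Γ|²)·P_inc = 74.4 W

P_reflected ≈ 17 W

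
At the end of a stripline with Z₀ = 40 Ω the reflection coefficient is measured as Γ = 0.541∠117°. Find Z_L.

Z_L ≈ 15.9 + j21.6 Ω

Z_L = Z_0·(1 + Γ)/(1 − Γ) = 40·(0.754 + j0.482)/(1.25 − j0.482)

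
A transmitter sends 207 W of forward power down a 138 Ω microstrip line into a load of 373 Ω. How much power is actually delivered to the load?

Γ = (373 − 138)/(373 + 138) = 0.46
|Γ|² = 0.211
P_refl = |Γ|²·P_inc = 43.8 W, P_del = (1 − |Γ|²)·P_inc = 163 W

P_delivered ≈ 163 W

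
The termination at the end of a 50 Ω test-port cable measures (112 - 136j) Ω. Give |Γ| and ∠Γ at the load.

Γ = (Z_L − Z_0)/(Z_L + Z_0) = (62 − j136)/(162 − j136)
|Γ| = 149/212 = 0.707

Γ ≈ 0.707 ∠ -25.5°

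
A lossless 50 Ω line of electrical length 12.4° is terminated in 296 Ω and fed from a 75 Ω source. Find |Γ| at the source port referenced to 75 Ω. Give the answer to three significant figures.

|Γ| ≈ 0.614

tan(βl) = 0.22
Z_in = Z_0·(Z_L + jZ_0·tanβl)/(Z_0 + jZ_L·tanβl) = 115 − j139 Ω
Γ_s = (Z_in − Z_s)/(Z_in + Z_s) = (40.2 − j139)/(190 − j139), |Γ_s| = 0.614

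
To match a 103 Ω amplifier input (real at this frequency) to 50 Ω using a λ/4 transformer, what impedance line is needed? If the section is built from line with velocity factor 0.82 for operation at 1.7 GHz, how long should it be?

Z_qwt = √(Z_0·R_L) = √(50 × 103) = √5150
λ = 0.82·c/f = 0.145 m, so l = λ/4 = 0.0362 m

Z_qwt ≈ 71.8 Ω; length ≈ 3.62 cm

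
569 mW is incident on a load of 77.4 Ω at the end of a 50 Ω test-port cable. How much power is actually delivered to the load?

Γ = (77.4 − 50)/(77.4 + 50) = 0.215
|Γ|² = 0.0463
P_refl = |Γ|²·P_inc = 26.3 mW, P_del = (1 − |Γ|²)·P_inc = 543 mW

P_delivered ≈ 543 mW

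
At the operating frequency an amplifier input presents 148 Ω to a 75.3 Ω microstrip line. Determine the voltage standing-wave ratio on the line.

VSWR ≈ 1.97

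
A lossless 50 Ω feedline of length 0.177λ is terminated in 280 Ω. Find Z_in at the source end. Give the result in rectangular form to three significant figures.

Z_in ≈ 11 − j23.7 Ω

βl = 2π × 0.177 = 63.7°
tan(βl) = tan(63.7°) = 2.03
Z_in = Z_0·(Z_L + jZ_0·tanβl)/(Z_0 + jZ_L·tanβl)
     = 50·(280 + j101)/(50 + j567)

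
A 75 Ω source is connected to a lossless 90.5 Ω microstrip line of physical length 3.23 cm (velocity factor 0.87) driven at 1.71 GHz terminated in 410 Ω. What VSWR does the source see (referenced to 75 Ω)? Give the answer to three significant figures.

λ = v/f = 0.87·c / 1.71 GHz = 0.153 m
βl = 2π·l/λ = 2π × 0.212 = 76.2°
tan(βl) = 4.07
Z_in = Z_0·(Z_L + jZ_0·tanβl)/(Z_0 + jZ_L·tanβl) = 21.1 − j21.1 Ω
Γ_s = (Z_in − Z_s)/(Z_in + Z_s) = (-53.9 − j21.1)/(96.1 − j21.1), |Γ_s| = 0.588
VSWR = (1 + |Γ_s|)/(1 − |Γ_s|)

VSWR ≈ 3.85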